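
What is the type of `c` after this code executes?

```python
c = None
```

None has type NoneType

NoneType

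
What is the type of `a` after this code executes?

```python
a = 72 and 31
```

'and' returns the last value when all truthy (31, which is int)

int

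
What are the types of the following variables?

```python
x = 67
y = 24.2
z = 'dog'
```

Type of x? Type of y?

x is int; y is float

int, float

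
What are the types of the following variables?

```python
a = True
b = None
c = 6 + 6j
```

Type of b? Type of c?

b is NoneType; c is complex

NoneType, complex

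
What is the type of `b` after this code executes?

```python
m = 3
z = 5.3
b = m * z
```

int * float returns float (3 * 5.3 = 15.9)

float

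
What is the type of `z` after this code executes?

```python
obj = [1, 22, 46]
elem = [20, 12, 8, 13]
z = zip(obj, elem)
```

zip() returns a zip iterator object

zip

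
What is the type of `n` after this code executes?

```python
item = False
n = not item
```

'not' always returns bool

bool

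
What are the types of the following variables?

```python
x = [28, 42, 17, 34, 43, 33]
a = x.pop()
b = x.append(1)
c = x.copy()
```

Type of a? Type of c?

list.pop() returns the element (int); list.copy() returns list

int, list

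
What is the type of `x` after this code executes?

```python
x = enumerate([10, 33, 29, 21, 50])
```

enumerate() returns an enumerate iterator object

enumerate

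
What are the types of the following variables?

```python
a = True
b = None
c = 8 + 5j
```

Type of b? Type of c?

b is NoneType; c is complex

NoneType, complex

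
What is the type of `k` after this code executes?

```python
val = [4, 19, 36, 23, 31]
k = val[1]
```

Indexing a list of ints returns int (val[1] = 19)

int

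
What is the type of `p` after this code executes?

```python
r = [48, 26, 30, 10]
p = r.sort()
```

list.sort() returns None (sorts in place)

NoneType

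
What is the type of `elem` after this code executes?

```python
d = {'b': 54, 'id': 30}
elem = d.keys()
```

.keys() returns a dict_keys view object

dict_keys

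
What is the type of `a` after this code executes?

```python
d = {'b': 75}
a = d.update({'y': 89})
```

dict.update() returns None

NoneType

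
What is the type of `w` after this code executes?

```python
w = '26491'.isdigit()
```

str.isdigit() returns bool

bool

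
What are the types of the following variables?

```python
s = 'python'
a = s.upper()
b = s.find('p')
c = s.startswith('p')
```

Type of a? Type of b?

str.upper() returns str; str.find() returns int

str, int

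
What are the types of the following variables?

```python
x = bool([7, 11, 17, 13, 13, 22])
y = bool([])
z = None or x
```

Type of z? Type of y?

None or <bool> returns the bool; bool() returns bool

bool, bool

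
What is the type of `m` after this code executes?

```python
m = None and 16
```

'and' returns first falsy value (None)

NoneType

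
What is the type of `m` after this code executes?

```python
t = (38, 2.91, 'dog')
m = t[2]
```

Index 2 of tuple is 'dog' which is str

str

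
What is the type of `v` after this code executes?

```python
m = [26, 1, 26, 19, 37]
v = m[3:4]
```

Slicing a list always returns a list

list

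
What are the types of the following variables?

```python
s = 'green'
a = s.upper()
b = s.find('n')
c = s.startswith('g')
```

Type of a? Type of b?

str.upper() returns str; str.find() returns int

str, int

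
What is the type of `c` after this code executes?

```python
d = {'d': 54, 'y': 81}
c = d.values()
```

.values() returns a dict_values view object

dict_values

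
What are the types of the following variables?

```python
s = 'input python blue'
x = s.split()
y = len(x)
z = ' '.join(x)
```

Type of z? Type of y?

str.join() returns str; len() returns int

str, int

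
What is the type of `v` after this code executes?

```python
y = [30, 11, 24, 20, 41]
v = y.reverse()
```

list.reverse() returns None

NoneType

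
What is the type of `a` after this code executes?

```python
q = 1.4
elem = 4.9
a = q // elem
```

float // float returns float (floor division preserves float type)

float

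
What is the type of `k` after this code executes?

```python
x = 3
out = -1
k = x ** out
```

int ** negative int returns float

float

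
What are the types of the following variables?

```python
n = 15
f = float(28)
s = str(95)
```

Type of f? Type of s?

f is float; s is str

float, str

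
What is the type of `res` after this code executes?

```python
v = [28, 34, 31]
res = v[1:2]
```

Slicing a list always returns a list

list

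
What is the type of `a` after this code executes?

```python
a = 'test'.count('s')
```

str.count() returns int

int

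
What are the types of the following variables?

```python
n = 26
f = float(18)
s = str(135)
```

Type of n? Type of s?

n is int; s is str

int, str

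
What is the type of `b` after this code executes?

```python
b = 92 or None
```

'or' returns first truthy value (92, int)

int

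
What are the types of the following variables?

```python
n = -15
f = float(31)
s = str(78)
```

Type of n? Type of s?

n is int; s is str

int, str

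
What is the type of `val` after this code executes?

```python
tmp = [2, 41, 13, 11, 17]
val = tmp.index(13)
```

list.index() returns int

int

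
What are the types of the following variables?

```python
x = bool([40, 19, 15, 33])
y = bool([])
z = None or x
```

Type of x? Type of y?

bool() returns bool; bool() returns bool

bool, bool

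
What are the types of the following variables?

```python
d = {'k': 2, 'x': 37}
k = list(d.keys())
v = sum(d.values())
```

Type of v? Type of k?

sum of int values returns int; list(...) returns list

int, list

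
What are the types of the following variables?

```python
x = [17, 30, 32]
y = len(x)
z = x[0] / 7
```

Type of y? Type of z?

len() returns int; int / int returns float

int, float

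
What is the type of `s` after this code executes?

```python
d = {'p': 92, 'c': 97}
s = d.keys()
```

.keys() returns a dict_keys view object

dict_keys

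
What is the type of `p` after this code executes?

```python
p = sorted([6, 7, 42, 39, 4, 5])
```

sorted() always returns list

list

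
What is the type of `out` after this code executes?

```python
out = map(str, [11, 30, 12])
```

map() returns a map iterator object

map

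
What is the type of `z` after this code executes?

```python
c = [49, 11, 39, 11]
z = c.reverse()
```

list.reverse() returns None

NoneType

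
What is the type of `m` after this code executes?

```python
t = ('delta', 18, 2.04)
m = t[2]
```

Index 2 of tuple is 2.04 which is float

float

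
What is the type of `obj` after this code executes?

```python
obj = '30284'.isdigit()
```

str.isdigit() returns bool

bool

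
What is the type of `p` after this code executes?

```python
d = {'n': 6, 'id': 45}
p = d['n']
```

Accessing dict[str, int] with key 'n' returns int value 6

int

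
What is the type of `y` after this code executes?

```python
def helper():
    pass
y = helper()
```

A function with no return statement returns None

NoneType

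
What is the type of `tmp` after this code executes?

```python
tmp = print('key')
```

print() returns None

NoneType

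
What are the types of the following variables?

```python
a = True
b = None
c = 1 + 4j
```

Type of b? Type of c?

b is NoneType; c is complex

NoneType, complex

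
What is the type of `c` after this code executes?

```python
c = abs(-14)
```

abs() of int returns int

int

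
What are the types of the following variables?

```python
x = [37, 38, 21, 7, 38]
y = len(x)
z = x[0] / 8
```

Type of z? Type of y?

int / int returns float; len() returns int

float, int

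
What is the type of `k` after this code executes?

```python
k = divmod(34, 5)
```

divmod() returns a tuple (quotient, remainder)

tuple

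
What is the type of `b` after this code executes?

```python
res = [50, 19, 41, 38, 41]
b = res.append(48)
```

list.append() returns None (mutates in place)

NoneType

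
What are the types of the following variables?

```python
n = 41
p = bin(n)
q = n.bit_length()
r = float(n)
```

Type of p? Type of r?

bin() returns str; float() returns float

str, float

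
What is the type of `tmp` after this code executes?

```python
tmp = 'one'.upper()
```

str.upper() returns str

str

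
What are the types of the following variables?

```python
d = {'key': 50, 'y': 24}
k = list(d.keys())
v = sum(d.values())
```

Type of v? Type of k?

sum of int values returns int; list(...) returns list

int, list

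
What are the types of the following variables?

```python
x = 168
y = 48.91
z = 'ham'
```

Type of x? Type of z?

x is int; z is str

int, str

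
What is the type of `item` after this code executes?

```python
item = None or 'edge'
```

'or' with None returns the other value ('edge', str)

str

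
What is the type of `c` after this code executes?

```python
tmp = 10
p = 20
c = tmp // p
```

int // int returns int (10 // 20 = 0)

int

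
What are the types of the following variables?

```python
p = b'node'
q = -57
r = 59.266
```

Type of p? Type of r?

p is bytes; r is float

bytes, float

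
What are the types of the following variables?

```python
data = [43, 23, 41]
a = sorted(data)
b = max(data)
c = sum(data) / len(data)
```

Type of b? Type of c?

max of ints returns int; int / int returns float

int, float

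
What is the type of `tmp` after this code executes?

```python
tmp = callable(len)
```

callable() returns bool

bool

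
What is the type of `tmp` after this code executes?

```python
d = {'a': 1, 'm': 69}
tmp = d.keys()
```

.keys() returns a dict_keys view object

dict_keys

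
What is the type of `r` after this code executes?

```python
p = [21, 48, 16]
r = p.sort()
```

list.sort() returns None (sorts in place)

NoneType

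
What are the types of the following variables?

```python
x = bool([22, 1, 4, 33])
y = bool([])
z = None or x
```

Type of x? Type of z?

bool() returns bool; None or <bool> returns the bool

bool, bool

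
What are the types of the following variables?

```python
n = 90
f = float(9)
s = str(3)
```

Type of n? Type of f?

n is int; f is float

int, float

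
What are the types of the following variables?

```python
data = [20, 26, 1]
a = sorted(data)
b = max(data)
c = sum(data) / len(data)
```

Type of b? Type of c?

max of ints returns int; int / int returns float

int, float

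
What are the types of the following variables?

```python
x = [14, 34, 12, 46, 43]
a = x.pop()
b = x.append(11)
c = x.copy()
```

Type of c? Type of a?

list.copy() returns list; list.pop() returns the element (int)

list, int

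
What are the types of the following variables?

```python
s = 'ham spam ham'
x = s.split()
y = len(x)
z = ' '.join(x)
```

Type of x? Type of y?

str.split() returns list; len() returns int

list, int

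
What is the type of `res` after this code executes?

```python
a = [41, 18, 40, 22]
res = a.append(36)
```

list.append() returns None (mutates in place)

NoneType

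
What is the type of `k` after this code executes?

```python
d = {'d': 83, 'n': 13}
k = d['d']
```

Accessing dict[str, int] with key 'd' returns int value 83

int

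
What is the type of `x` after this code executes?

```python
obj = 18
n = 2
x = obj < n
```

Comparison operators return bool

bool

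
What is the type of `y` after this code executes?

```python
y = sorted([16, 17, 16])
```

sorted() always returns list

list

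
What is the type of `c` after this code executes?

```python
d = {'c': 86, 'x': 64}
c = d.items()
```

dict.items() returns a dict_items view

dict_items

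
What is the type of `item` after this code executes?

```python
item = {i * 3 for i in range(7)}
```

A set comprehension {expr for x in iterable} produces a set

set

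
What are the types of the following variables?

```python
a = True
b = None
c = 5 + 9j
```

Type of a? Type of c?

a is bool; c is complex

bool, complex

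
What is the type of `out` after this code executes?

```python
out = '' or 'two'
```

'or' returns first truthy value ('two', which is str)

str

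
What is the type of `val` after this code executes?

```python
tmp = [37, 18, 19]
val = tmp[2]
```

Indexing a list of ints returns int (tmp[2] = 19)

int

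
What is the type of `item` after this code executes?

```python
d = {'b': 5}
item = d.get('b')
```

dict.get() returns the value (int) when key is found

int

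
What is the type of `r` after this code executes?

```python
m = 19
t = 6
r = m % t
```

int % int returns int (19 % 6 = 1)

int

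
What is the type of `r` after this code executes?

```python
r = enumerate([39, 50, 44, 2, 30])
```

enumerate() returns an enumerate iterator object

enumerate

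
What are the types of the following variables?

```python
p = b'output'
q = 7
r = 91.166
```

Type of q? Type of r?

q is int; r is float

int, float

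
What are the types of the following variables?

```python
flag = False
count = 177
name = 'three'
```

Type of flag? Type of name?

flag is bool; name is str

bool, str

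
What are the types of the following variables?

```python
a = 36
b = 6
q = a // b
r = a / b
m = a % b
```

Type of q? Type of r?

int // int returns int; int / int returns float

int, float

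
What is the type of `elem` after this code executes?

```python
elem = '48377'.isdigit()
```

str.isdigit() returns bool

bool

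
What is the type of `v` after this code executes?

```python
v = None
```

None has type NoneType

NoneType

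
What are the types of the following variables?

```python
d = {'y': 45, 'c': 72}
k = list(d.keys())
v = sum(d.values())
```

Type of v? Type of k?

sum of int values returns int; list(...) returns list

int, list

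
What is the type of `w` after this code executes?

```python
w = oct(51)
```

oct() returns str representation

str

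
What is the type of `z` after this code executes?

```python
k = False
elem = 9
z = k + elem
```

bool + int returns int (False is 0, so 0 + 9 = 9)

int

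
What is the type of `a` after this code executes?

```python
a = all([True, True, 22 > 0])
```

all() returns bool

bool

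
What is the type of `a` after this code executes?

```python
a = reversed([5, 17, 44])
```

reversed() on a list returns a list_reverseiterator

list_reverseiterator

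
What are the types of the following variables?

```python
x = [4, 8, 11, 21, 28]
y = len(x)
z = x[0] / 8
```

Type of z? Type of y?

int / int returns float; len() returns int

float, int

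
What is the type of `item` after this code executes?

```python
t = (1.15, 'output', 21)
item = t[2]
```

Index 2 of tuple is 21 which is int

int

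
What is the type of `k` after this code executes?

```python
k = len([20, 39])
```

len() always returns int

int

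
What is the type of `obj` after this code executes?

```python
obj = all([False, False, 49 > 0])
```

all() returns bool

bool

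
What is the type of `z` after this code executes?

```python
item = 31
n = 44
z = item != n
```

Comparison operators return bool

bool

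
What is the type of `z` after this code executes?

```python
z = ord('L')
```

ord() returns int (Unicode code point)

int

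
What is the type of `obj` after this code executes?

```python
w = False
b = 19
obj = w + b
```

bool + int returns int (False is 0, so 0 + 19 = 19)

int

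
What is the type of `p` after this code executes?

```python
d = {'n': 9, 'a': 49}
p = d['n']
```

Accessing dict[str, int] with key 'n' returns int value 9

int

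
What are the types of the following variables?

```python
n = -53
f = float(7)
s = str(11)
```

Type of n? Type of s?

n is int; s is str

int, str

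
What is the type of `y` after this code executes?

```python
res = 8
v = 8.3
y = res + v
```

int + float returns float (8 + 8.3 = 16.3)

float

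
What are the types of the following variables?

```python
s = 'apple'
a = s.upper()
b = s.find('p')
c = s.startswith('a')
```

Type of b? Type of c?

str.find() returns int; str.startswith() returns bool

int, bool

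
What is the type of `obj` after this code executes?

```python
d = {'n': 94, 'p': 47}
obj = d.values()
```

.values() returns a dict_values view object

dict_values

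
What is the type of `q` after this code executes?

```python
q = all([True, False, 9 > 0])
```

all() returns bool

bool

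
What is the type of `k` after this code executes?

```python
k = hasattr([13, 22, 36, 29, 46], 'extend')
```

hasattr() returns bool

bool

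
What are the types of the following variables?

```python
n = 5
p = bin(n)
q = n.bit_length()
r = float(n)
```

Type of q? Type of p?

int.bit_length() returns int; bin() returns str

int, str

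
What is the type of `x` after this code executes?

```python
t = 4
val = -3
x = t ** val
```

int ** negative int returns float

float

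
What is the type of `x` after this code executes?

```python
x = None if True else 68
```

Ternary: condition is True, if branch (None) taken → NoneType

NoneType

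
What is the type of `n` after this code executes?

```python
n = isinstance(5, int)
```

isinstance() returns bool

bool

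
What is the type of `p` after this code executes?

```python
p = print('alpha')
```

print() returns None

NoneType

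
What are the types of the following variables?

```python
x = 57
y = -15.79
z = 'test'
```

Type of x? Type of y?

x is int; y is float

int, float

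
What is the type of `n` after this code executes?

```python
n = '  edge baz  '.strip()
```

str.strip() returns str

str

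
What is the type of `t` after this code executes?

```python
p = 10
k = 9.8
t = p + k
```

int + float returns float (10 + 9.8 = 19.8)

float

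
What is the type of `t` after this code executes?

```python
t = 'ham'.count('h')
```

str.count() returns int

int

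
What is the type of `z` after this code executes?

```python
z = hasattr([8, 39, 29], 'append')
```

hasattr() returns bool

bool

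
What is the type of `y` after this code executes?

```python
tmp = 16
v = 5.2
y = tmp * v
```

int * float returns float (16 * 5.2 = 83.2)

float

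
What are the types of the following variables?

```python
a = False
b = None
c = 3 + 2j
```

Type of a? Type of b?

a is bool; b is NoneType

bool, NoneType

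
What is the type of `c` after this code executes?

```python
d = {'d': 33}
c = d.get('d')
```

dict.get() returns the value (int) when key is found

int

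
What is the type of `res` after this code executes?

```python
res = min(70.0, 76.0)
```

min() of floats returns float

float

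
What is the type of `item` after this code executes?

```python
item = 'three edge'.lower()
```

str.lower() returns str

str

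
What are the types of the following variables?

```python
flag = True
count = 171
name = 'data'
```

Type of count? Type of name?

count is int; name is str

int, str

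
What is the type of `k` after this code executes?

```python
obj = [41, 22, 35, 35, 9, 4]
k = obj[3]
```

Indexing a list of ints returns int (obj[3] = 35)

int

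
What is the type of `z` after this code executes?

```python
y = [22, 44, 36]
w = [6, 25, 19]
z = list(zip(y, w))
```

list(zip(...)) returns a list of tuples

list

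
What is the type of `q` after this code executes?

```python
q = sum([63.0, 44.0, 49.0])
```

sum() of floats returns float

float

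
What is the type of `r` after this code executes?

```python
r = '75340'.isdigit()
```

str.isdigit() returns bool

bool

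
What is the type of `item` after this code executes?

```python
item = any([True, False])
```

any() returns bool

bool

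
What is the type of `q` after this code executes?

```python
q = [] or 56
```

'or' returns first truthy value (56, which is int)

int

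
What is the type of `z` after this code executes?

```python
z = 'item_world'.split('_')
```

str.split() returns list

list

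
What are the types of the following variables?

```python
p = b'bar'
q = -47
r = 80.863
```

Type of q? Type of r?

q is int; r is float

int, float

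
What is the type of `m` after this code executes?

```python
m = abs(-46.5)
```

abs() of float returns float

float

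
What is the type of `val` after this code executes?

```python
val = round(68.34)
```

round() with no ndigits arg returns int

int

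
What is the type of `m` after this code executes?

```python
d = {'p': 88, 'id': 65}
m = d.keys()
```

.keys() returns a dict_keys view object

dict_keys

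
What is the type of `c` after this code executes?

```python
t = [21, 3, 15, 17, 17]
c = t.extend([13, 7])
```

list.extend() returns None

NoneType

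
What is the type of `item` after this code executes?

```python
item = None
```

None has type NoneType

NoneType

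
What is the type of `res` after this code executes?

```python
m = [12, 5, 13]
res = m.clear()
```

list.clear() returns None

NoneType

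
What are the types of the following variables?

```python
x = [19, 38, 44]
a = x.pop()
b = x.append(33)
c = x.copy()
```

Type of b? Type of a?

list.append() returns None; list.pop() returns the element (int)

NoneType, int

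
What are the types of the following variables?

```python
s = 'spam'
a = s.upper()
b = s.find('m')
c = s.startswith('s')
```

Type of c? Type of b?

str.startswith() returns bool; str.find() returns int

bool, int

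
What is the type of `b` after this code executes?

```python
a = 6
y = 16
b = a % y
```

int % int returns int (6 % 16 = 6)

int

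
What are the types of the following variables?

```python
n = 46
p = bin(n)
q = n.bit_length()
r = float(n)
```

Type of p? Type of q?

bin() returns str; int.bit_length() returns int

str, int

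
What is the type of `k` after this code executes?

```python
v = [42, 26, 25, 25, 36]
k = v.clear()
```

list.clear() returns None

NoneType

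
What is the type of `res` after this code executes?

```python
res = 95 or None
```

'or' returns first truthy value (95, int)

int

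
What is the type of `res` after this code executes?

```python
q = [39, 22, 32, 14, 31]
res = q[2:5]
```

Slicing a list always returns a list

list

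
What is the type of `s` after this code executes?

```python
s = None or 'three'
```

'or' with None returns the other value ('three', str)

str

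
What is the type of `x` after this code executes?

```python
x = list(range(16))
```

list(range(...)) returns list

list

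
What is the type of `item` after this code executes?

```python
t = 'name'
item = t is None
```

'is' comparison returns bool

bool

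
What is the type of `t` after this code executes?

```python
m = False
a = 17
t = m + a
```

bool + int returns int (False is 0, so 0 + 17 = 17)

int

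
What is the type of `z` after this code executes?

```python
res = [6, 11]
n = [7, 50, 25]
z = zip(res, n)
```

zip() returns a zip iterator object

zip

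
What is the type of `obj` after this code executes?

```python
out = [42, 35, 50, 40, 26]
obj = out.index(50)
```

list.index() returns int

int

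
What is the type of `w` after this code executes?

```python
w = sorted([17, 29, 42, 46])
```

sorted() always returns list

list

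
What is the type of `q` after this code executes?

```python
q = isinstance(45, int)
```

isinstance() returns bool

bool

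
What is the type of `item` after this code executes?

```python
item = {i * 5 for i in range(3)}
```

A set comprehension {expr for x in iterable} produces a set

set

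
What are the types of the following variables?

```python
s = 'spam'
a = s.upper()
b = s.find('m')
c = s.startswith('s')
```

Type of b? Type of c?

str.find() returns int; str.startswith() returns bool

int, bool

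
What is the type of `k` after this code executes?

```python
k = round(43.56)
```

round() with no ndigits arg returns int

int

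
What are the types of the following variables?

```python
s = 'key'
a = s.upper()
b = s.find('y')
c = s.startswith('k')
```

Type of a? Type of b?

str.upper() returns str; str.find() returns int

str, int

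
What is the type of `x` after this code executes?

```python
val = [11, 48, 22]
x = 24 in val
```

'in' operator returns bool

bool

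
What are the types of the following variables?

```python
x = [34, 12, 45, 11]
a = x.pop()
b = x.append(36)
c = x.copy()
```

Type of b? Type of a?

list.append() returns None; list.pop() returns the element (int)

NoneType, int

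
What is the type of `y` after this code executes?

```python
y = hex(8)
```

hex() returns str representation

str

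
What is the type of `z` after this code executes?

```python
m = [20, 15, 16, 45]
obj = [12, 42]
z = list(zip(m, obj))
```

list(zip(...)) returns a list of tuples

list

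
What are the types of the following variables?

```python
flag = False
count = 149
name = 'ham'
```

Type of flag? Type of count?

flag is bool; count is int

bool, int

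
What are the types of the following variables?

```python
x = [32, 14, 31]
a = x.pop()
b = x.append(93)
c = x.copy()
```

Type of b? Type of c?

list.append() returns None; list.copy() returns list

NoneType, list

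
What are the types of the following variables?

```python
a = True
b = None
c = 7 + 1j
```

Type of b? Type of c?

b is NoneType; c is complex

NoneType, complex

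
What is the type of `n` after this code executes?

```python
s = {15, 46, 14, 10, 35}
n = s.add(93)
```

set.add() returns None (mutates in place)

NoneType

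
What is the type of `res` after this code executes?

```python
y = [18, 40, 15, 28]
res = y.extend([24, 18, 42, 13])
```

list.extend() returns None

NoneType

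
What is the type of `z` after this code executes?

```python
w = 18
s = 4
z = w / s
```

int / int always returns float in Python 3 (18 / 4 = 4.5)

float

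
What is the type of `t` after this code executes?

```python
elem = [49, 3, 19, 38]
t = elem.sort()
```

list.sort() returns None (sorts in place)

NoneType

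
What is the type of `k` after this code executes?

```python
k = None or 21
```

'or' with None returns the other value (21, int)

int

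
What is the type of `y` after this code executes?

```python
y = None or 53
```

'or' with None returns the other value (53, int)

int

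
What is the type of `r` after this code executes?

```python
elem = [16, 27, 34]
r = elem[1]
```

Indexing a list of ints returns int (elem[1] = 27)

int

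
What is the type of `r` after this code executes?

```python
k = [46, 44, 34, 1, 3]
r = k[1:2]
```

Slicing a list always returns a list

list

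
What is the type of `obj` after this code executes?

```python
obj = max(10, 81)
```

max() of ints returns int

int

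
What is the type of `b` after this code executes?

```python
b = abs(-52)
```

abs() of int returns int

int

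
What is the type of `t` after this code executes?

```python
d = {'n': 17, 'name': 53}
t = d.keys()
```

.keys() returns a dict_keys view object

dict_keys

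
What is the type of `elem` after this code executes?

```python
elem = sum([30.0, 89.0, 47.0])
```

sum() of floats returns float

float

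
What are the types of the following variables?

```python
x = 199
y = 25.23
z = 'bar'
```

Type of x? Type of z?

x is int; z is str

int, str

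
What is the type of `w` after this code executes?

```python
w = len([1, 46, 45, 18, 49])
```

len() always returns int

int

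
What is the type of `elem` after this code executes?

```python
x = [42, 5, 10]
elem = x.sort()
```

list.sort() returns None (sorts in place)

NoneType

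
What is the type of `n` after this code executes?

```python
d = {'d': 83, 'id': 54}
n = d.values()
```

.values() returns a dict_values view object

dict_values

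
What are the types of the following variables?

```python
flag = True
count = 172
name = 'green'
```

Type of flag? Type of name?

flag is bool; name is str

bool, str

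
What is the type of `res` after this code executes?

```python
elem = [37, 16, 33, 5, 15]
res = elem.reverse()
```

list.reverse() returns None

NoneType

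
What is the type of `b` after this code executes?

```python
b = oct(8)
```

oct() returns str representation

str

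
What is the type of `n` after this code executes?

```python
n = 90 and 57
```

'and' returns the last value when all truthy (57, which is int)

int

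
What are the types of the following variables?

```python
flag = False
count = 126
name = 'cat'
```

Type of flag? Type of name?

flag is bool; name is str

bool, str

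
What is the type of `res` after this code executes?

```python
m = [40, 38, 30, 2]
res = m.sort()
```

list.sort() returns None (sorts in place)

NoneType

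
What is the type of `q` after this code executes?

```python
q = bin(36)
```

bin() returns str representation

str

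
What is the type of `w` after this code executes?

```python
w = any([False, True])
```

any() returns bool

bool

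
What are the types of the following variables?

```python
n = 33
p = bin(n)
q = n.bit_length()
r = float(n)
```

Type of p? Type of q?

bin() returns str; int.bit_length() returns int

str, int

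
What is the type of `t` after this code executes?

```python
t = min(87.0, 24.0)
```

min() of floats returns float

float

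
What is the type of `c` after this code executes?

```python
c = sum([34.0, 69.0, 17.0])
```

sum() of floats returns float

float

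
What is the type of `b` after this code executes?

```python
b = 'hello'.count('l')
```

str.count() returns int

int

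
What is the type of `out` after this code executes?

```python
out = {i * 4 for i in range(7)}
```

A set comprehension {expr for x in iterable} produces a set

set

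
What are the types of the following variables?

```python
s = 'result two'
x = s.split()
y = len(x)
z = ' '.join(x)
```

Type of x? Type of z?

str.split() returns list; str.join() returns str

list, str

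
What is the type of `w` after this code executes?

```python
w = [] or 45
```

'or' returns first truthy value (45, which is int)

int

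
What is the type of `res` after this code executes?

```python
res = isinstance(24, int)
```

isinstance() returns bool

bool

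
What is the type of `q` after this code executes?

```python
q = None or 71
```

'or' with None returns the other value (71, int)

int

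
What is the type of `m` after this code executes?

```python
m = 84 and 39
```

'and' returns the last value when all truthy (39, which is int)

int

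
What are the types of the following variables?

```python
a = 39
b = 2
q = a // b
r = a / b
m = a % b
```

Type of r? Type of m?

int / int returns float; int % int returns int

float, int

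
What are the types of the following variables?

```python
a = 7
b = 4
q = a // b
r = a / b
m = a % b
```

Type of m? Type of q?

int % int returns int; int // int returns int

int, int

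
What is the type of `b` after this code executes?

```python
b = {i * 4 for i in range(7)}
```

A set comprehension {expr for x in iterable} produces a set

set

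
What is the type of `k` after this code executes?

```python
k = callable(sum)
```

callable() returns bool

bool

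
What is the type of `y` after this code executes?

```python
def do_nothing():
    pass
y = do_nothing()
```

A function with no return statement returns None

NoneType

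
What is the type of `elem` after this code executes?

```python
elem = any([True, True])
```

any() returns bool

bool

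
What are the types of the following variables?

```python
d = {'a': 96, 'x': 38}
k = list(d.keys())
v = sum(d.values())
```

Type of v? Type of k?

sum of int values returns int; list(...) returns list

int, list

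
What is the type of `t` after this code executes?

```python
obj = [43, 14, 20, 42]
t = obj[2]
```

Indexing a list of ints returns int (obj[2] = 20)

int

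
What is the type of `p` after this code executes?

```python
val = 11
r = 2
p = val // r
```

int // int returns int (11 // 2 = 5)

int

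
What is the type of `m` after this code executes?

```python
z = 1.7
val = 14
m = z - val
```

float - int returns float (1.7 - 14 = -12.3)

float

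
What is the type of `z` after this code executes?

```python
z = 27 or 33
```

'or' returns the first truthy value (27, which is int)

int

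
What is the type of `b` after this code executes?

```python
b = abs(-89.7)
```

abs() of float returns float

float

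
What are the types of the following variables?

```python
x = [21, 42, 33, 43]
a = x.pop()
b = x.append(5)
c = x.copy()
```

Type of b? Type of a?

list.append() returns None; list.pop() returns the element (int)

NoneType, int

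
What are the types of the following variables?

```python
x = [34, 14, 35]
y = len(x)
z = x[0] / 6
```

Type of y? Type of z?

len() returns int; int / int returns float

int, float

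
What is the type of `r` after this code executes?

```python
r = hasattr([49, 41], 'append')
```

hasattr() returns bool

bool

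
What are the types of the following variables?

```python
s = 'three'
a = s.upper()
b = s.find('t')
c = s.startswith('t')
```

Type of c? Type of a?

str.startswith() returns bool; str.upper() returns str

bool, str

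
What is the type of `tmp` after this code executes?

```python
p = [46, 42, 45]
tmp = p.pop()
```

list.pop() returns the popped element (int here)

int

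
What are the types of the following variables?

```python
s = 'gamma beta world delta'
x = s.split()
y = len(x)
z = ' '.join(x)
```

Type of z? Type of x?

str.join() returns str; str.split() returns list

str, list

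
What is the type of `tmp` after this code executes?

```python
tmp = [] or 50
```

'or' returns first truthy value (50, which is int)

int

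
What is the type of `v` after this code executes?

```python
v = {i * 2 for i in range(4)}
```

A set comprehension {expr for x in iterable} produces a set

set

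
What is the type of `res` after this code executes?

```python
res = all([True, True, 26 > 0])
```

all() returns bool

bool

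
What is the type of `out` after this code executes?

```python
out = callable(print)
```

callable() returns bool

bool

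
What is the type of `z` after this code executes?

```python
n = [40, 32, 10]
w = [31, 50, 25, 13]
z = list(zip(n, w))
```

list(zip(...)) returns a list of tuples

list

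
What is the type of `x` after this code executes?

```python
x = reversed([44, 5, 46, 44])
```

reversed() on a list returns a list_reverseiterator

list_reverseiterator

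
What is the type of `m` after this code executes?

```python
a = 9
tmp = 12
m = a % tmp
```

int % int returns int (9 % 12 = 9)

int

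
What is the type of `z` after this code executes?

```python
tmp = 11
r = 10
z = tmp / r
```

int / int always returns float in Python 3 (11 / 10 = 1.1)

float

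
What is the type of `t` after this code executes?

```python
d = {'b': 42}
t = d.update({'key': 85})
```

dict.update() returns None

NoneType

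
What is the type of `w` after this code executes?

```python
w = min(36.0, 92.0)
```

min() of floats returns float

float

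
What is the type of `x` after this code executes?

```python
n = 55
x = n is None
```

'is' comparison returns bool

bool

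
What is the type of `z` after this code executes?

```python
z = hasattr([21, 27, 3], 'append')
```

hasattr() returns bool

bool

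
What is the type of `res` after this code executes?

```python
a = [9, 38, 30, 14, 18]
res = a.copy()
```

list.copy() returns list

list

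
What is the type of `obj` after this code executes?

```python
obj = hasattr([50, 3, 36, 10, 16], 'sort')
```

hasattr() returns bool

bool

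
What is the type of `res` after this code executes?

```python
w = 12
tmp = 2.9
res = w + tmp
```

int + float returns float (12 + 2.9 = 14.9)

float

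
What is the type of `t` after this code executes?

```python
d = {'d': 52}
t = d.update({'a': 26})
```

dict.update() returns None

NoneType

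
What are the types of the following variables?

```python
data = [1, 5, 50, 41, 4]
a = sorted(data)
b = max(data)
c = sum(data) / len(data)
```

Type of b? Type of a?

max of ints returns int; sorted() returns list

int, list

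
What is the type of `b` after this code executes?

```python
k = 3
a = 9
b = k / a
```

int / int always returns float in Python 3 (3 / 9 = 0.333333)

float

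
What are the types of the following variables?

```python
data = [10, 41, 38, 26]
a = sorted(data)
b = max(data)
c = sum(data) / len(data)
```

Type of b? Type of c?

max of ints returns int; int / int returns float

int, float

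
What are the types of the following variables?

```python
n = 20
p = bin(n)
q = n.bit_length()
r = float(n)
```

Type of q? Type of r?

int.bit_length() returns int; float() returns float

int, float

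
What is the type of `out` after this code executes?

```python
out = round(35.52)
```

round() with no ndigits arg returns int

int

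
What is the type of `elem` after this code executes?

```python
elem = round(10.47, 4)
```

round() with ndigits arg returns float

float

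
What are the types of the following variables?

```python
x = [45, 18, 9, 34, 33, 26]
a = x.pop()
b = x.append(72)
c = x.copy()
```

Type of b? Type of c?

list.append() returns None; list.copy() returns list

NoneType, list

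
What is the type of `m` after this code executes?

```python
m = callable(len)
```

callable() returns bool

bool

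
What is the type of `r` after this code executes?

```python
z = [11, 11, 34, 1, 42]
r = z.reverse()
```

list.reverse() returns None

NoneType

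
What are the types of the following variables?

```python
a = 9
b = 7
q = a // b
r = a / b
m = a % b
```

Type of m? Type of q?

int % int returns int; int // int returns int

int, int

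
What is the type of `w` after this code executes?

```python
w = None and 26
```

'and' returns first falsy value (None)

NoneType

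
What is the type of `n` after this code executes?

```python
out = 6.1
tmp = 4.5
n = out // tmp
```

float // float returns float (floor division preserves float type)

float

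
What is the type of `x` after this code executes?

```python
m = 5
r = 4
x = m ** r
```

int ** positive int returns int (5 ** 4 = 625)

int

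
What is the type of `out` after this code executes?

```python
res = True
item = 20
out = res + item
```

bool + int returns int (True is 1, so 1 + 20 = 21)

int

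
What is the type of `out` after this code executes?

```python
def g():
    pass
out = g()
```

A function with no return statement returns None

NoneType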